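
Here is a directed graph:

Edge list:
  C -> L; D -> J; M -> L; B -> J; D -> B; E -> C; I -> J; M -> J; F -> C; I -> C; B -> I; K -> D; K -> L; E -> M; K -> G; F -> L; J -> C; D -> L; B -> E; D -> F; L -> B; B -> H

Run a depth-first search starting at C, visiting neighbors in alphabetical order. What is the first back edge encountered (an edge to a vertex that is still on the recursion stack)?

E->C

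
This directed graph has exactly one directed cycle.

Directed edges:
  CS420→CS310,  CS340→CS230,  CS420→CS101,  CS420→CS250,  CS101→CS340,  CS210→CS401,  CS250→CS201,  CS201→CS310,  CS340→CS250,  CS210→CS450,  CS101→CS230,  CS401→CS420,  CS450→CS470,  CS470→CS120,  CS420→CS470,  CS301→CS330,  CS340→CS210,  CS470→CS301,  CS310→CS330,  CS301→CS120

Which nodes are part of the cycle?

DFS with gray/black marking from CS101:
CS101 gray
  CS340 gray
    CS210 gray
      CS401 gray
        CS420 gray
          CS470 gray
            CS301 gray
              CS330 gray
              CS330 black
              CS120 gray
              CS120 black
            CS301 black
            CS470→CS120: CS120 black — skip
          CS470 black
          CS250 gray
            CS201 gray
              CS310 gray
                CS310→CS330: CS330 black — skip
              CS310 black
            CS201 black
          CS250 black
          CS420→CS101: CS101 is gray → back edge
Back edge closes the cycle CS101 → CS340 → CS210 → CS401 → CS420 → CS101; its vertices are {CS101, CS210, CS340, CS401, CS420}.

CS101, CS210, CS340, CS401, CS420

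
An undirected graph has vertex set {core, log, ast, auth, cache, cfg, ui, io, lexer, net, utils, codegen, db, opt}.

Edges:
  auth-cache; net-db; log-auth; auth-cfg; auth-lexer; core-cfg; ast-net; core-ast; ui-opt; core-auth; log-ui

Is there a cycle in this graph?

DFS, tracking each vertex's parent; an edge to a visited non-parent vertex closes a cycle.
Start from utils:
visit utils (parent –)
visit core (parent –)
  visit cfg (parent core)
    cfg–core: parent, skip
    visit auth (parent cfg)
      visit lexer (parent auth)
        lexer–auth: parent, skip
      auth–cfg: parent, skip
      auth–core: core visited and ≠ parent → cycle
Cycle: core – cfg – auth – core.

Yes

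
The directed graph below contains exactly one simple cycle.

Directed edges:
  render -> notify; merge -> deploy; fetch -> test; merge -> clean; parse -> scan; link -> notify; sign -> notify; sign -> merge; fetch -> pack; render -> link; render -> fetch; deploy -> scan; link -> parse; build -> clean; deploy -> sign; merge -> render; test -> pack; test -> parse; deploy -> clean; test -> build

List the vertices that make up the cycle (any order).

DFS with gray/black marking from merge:
merge gray
  clean gray
  clean black
  render gray
    fetch gray
      pack gray
      pack black
      test gray
        build gray
          build→clean: clean black — skip
        build black
        parse gray
          scan gray
          scan black
        parse black
        test→pack: pack black — skip
      test black
    fetch black
    link gray
      notify gray
      notify black
      link→parse: parse black — skip
    link black
    render→notify: notify black — skip
  render black
  deploy gray
    deploy→scan: scan black — skip
    sign gray
      sign→notify: notify black — skip
      sign→merge: merge is gray → back edge
Back edge closes the cycle merge → deploy → sign → merge; its vertices are {sign, merge, deploy}.

sign, merge, deploy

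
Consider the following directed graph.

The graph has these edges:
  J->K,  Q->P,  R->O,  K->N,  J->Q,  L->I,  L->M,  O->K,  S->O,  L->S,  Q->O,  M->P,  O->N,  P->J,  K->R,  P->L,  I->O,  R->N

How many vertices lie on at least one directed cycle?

A vertex is on a directed cycle iff it belongs to a strongly connected component of size ≥ 2 (or has a self-loop).
The vertices on cycles are {J, K, L, M, O, P, Q, R} — 8 in total.

8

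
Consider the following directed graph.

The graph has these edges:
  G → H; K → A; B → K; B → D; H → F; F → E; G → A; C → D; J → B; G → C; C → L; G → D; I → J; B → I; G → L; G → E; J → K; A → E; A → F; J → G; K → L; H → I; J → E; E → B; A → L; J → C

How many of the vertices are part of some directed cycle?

A vertex is on a directed cycle iff it belongs to a strongly connected component of size ≥ 2 (or has a self-loop).
The vertices on cycles are {A, B, E, F, G, H, I, J, K} — 9 in total.

9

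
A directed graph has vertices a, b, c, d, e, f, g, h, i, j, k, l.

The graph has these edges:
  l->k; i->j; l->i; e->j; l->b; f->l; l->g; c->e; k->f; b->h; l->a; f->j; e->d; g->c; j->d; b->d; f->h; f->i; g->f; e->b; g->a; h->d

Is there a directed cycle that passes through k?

Yes

k is on a cycle iff k can reach itself via ≥1 edge.
k → f → l → k — yes.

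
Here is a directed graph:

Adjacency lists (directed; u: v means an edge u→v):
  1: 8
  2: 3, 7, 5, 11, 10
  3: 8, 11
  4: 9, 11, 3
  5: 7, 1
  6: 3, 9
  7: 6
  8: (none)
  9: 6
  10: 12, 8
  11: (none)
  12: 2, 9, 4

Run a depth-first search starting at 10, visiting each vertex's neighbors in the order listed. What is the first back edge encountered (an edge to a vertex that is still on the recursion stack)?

9->6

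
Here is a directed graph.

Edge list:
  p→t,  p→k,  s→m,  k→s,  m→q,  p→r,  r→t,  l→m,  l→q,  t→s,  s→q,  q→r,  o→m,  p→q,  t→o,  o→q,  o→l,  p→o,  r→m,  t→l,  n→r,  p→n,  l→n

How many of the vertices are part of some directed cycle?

8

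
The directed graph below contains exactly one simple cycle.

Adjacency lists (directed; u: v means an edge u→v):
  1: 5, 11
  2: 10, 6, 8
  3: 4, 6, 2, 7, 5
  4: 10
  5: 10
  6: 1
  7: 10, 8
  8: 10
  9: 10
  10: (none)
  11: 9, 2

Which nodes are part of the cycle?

1, 2, 6, 11

DFS with gray/black marking from 2:
2 gray
  10 gray
  10 black
  6 gray
    1 gray
      5 gray
        5→10: 10 black — skip
      5 black
      11 gray
        9 gray
          9→10: 10 black — skip
        9 black
        11→2: 2 is gray → back edge
Back edge closes the cycle 2 → 6 → 1 → 11 → 2; its vertices are {1, 2, 6, 11}.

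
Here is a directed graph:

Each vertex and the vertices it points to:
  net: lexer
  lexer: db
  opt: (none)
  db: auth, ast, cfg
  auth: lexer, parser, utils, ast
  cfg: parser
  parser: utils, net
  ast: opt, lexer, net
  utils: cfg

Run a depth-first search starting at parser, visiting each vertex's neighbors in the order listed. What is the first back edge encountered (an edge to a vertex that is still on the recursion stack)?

cfg→parser

DFS from parser (visiting each vertex's neighbors in the order listed); mark gray on enter, black on exit:
parser gray
  utils gray
    cfg gray
      cfg→parser: parser is gray → back edge
First back edge: cfg → parser.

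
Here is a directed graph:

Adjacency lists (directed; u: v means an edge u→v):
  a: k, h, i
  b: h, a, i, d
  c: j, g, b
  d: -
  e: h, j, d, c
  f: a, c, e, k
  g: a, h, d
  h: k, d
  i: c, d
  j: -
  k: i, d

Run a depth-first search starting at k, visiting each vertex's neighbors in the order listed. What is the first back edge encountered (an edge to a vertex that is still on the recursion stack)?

a→k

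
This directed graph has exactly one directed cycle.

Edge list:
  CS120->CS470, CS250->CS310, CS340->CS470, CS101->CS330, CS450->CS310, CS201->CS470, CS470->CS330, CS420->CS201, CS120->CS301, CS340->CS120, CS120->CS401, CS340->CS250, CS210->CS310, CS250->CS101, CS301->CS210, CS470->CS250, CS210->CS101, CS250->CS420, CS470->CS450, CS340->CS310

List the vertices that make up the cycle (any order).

CS201, CS250, CS420, CS470

DFS with gray/black marking from CS470:
CS470 gray
  CS250 gray
    CS310 gray
    CS310 black
    CS101 gray
      CS330 gray
      CS330 black
    CS101 black
    CS420 gray
      CS201 gray
        CS201→CS470: CS470 is gray → back edge
Back edge closes the cycle CS470 → CS250 → CS420 → CS201 → CS470; its vertices are {CS201, CS250, CS420, CS470}.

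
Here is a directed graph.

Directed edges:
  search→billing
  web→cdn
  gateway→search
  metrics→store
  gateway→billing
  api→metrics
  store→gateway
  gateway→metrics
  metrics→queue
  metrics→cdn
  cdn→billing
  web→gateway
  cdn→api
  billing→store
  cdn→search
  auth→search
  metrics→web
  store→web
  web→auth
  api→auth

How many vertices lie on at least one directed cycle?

A vertex is on a directed cycle iff it belongs to a strongly connected component of size ≥ 2 (or has a self-loop).
The vertices on cycles are {api, cdn, web, auth, store, search, billing, gateway, metrics} — 9 in total.

9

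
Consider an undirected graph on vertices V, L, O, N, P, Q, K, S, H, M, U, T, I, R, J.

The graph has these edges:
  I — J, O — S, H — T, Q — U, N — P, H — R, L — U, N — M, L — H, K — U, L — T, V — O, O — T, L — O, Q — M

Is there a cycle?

Yes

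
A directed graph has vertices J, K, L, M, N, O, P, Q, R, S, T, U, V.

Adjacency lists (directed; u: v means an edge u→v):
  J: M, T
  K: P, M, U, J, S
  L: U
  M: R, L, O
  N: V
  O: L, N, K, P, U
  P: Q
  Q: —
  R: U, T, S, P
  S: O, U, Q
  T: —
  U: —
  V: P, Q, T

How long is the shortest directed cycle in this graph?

For each vertex v, BFS finds the shortest path from v back to v.
The shortest such closed walk is M → O → K → M, length 3.

3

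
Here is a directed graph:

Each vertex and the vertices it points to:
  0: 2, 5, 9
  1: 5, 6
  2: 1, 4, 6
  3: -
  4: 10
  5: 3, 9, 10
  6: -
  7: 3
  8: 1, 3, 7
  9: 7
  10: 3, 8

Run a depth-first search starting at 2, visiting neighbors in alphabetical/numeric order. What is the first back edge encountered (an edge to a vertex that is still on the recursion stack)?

DFS from 2 (visiting neighbors in alphabetical/numeric order); mark gray on enter, black on exit:
2 gray
  1 gray
    5 gray
      3 gray
      3 black
      9 gray
        7 gray
          7→3: 3 black — skip
        7 black
      9 black
      10 gray
        10→3: 3 black — skip
        8 gray
          8→1: 1 is gray → back edge
First back edge: 8 → 1.

8->1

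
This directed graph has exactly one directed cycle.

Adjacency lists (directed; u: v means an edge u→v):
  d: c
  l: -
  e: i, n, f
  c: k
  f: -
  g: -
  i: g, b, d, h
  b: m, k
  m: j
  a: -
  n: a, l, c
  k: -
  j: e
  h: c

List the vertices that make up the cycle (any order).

DFS with gray/black marking from e:
e gray
  i gray
    g gray
    g black
    b gray
      m gray
        j gray
          j→e: e is gray → back edge
Back edge closes the cycle e → i → b → m → j → e; its vertices are {b, e, i, j, m}.

b, e, i, j, m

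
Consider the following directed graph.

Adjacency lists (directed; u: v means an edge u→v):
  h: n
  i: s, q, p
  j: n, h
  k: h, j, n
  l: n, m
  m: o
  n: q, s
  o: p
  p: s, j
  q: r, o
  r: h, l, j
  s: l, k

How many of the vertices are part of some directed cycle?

11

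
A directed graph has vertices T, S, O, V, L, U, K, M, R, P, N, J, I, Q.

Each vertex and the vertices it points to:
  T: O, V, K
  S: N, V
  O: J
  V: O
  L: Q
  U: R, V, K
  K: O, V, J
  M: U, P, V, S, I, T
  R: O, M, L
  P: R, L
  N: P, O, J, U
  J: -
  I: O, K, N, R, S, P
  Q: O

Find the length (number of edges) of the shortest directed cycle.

3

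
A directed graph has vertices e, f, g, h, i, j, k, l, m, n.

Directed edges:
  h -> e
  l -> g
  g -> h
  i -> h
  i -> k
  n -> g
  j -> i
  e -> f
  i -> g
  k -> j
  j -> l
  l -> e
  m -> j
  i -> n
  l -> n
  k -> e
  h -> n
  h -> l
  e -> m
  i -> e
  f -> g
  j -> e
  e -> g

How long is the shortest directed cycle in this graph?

For each vertex v, BFS finds the shortest path from v back to v.
The shortest such closed walk is m → j → e → m, length 3.

3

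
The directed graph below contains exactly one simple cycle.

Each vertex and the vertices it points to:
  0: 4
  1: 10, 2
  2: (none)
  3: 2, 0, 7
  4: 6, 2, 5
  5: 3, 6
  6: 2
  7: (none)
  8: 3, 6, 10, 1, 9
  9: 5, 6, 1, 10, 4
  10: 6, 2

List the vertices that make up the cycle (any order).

DFS with gray/black marking from 3:
3 gray
  2 gray
  2 black
  0 gray
    4 gray
      6 gray
        6→2: 2 black — skip
      6 black
      4→2: 2 black — skip
      5 gray
        5→3: 3 is gray → back edge
Back edge closes the cycle 3 → 0 → 4 → 5 → 3; its vertices are {0, 3, 4, 5}.

0, 3, 4, 5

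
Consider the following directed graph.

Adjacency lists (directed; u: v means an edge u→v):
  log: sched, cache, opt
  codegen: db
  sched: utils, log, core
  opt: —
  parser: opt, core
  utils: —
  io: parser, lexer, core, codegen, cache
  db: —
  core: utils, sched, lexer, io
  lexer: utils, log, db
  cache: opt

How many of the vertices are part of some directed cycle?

A vertex is on a directed cycle iff it belongs to a strongly connected component of size ≥ 2 (or has a self-loop).
The vertices on cycles are {io, log, core, lexer, sched, parser} — 6 in total.

6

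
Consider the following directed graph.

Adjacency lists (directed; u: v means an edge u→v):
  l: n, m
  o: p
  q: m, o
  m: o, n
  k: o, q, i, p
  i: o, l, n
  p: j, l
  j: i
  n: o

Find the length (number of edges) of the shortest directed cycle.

4

For each vertex v, BFS finds the shortest path from v back to v.
The shortest such closed walk is i → o → p → j → i, length 4.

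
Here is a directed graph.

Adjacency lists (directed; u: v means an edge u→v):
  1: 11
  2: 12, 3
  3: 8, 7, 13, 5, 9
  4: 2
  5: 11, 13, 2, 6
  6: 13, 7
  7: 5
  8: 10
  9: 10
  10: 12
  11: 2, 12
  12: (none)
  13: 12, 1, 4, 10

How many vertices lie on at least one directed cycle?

9

A vertex is on a directed cycle iff it belongs to a strongly connected component of size ≥ 2 (or has a self-loop).
The vertices on cycles are {1, 2, 3, 4, 5, 6, 7, 11, 13} — 9 in total.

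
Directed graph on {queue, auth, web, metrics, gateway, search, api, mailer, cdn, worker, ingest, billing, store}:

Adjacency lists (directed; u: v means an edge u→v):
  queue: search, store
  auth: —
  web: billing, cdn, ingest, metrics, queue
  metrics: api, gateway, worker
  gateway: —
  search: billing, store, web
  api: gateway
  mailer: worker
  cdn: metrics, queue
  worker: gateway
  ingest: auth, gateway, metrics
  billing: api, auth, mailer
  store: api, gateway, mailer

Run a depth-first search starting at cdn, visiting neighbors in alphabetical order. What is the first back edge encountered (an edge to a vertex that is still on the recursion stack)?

web->cdn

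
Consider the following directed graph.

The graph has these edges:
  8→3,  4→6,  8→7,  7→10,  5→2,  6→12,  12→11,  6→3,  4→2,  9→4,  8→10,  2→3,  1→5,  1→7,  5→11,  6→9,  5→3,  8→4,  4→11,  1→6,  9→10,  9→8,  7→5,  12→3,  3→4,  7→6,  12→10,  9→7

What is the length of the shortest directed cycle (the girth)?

For each vertex v, BFS finds the shortest path from v back to v.
The shortest such closed walk is 7 → 6 → 9 → 7, length 3.

3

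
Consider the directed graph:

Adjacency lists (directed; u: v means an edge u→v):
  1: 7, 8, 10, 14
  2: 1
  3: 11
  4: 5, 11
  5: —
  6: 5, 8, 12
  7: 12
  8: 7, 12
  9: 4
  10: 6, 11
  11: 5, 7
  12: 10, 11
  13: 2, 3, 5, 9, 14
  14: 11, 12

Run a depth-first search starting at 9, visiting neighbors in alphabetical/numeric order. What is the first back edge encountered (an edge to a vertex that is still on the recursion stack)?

DFS from 9 (visiting neighbors in alphabetical/numeric order); mark gray on enter, black on exit:
9 gray
  4 gray
    5 gray
    5 black
    11 gray
      11→5: 5 black — skip
      7 gray
        12 gray
          10 gray
            6 gray
              6→5: 5 black — skip
              8 gray
                8→7: 7 is gray → back edge
First back edge: 8 → 7.

8->7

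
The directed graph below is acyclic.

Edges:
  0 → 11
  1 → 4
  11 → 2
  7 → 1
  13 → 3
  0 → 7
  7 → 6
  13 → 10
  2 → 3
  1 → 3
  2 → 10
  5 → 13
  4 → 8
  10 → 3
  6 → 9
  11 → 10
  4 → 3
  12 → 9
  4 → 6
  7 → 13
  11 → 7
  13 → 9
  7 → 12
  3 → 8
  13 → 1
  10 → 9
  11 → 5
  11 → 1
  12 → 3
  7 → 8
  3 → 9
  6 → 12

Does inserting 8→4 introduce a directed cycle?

Yes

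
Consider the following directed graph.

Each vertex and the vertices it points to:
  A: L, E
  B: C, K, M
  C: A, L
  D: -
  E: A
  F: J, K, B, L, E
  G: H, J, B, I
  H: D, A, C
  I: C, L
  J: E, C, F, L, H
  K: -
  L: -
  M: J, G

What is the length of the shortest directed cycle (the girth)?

2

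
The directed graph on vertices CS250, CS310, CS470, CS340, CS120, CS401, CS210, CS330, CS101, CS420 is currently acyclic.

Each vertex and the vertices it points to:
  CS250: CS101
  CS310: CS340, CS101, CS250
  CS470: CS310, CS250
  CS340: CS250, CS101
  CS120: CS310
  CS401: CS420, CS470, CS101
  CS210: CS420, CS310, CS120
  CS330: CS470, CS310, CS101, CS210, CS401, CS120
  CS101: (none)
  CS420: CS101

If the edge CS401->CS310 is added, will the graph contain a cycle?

Adding CS401→CS310 creates a cycle iff CS310 can already reach CS401.
Explore from CS310: no path reaches CS401. The graph stays acyclic.

No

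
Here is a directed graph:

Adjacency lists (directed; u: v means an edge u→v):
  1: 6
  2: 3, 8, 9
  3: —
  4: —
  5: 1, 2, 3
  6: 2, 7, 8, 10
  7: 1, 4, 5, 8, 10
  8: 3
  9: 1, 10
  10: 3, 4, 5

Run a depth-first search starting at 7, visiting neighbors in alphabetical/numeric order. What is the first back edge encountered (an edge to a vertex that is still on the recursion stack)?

9→1

DFS from 7 (visiting neighbors in alphabetical/numeric order); mark gray on enter, black on exit:
7 gray
  1 gray
    6 gray
      2 gray
        3 gray
        3 black
        8 gray
          8→3: 3 black — skip
        8 black
        9 gray
          9→1: 1 is gray → back edge
First back edge: 9 → 1.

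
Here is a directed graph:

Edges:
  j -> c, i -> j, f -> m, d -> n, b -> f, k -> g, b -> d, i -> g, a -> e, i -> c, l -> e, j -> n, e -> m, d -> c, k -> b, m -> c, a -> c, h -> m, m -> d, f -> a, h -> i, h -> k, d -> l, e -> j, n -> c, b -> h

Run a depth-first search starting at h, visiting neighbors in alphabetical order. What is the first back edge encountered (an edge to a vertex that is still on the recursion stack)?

m->d

DFS from h (visiting neighbors in alphabetical order); mark gray on enter, black on exit:
h gray
  i gray
    c gray
    c black
    g gray
    g black
    j gray
      j→c: c black — skip
      n gray
        n→c: c black — skip
      n black
    j black
  i black
  k gray
    b gray
      d gray
        d→c: c black — skip
        l gray
          e gray
            e→j: j black — skip
            m gray
              m→c: c black — skip
              m→d: d is gray → back edge
First back edge: m → d.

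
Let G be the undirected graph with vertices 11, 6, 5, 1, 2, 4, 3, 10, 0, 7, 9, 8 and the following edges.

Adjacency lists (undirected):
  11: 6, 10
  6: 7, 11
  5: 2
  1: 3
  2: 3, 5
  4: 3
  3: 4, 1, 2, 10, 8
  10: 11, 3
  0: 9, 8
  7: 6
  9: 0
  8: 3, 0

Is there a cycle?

No

DFS, tracking each vertex's parent; an edge to a visited non-parent vertex closes a cycle.
Start from 2:
visit 2 (parent –)
  visit 3 (parent 2)
    visit 4 (parent 3)
      4–3: parent, skip
    visit 1 (parent 3)
      1–3: parent, skip
    3–2: parent, skip
    visit 10 (parent 3)
      visit 11 (parent 10)
        visit 6 (parent 11)
          visit 7 (parent 6)
            7–6: parent, skip
          6–11: parent, skip
        11–10: parent, skip
      10–3: parent, skip
    visit 8 (parent 3)
      8–3: parent, skip
      visit 0 (parent 8)
        visit 9 (parent 0)
          9–0: parent, skip
        0–8: parent, skip
  visit 5 (parent 2)
    5–2: parent, skip
No non-parent visited neighbor found — the graph is a forest.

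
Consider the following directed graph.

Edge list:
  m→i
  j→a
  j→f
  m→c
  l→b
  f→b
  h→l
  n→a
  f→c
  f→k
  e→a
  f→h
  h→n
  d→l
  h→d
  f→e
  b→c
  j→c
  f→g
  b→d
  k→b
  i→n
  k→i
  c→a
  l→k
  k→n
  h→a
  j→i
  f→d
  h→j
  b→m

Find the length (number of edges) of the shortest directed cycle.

3

For each vertex v, BFS finds the shortest path from v back to v.
The shortest such closed walk is f → h → j → f, length 3.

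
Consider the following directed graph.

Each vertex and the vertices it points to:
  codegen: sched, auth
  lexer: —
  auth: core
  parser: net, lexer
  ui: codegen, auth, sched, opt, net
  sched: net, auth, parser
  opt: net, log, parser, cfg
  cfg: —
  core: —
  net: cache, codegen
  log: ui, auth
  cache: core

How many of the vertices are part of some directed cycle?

7

A vertex is on a directed cycle iff it belongs to a strongly connected component of size ≥ 2 (or has a self-loop).
The vertices on cycles are {ui, log, net, opt, sched, parser, codegen} — 7 in total.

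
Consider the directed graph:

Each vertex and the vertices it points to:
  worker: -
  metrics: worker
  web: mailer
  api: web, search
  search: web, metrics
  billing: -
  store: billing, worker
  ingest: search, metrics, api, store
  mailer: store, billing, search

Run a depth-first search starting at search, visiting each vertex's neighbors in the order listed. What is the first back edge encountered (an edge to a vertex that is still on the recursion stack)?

DFS from search (visiting each vertex's neighbors in the order listed); mark gray on enter, black on exit:
search gray
  web gray
    mailer gray
      store gray
        billing gray
        billing black
        worker gray
        worker black
      store black
      mailer→billing: billing black — skip
      mailer→search: search is gray → back edge
First back edge: mailer → search.

mailer->search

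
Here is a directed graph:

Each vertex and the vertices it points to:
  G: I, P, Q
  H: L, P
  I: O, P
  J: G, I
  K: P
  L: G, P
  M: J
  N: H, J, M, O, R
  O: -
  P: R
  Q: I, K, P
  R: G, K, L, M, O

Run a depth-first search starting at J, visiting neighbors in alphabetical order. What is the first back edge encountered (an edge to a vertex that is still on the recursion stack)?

R→G

DFS from J (visiting neighbors in alphabetical order); mark gray on enter, black on exit:
J gray
  G gray
    I gray
      O gray
      O black
      P gray
        R gray
          R→G: G is gray → back edge
First back edge: R → G.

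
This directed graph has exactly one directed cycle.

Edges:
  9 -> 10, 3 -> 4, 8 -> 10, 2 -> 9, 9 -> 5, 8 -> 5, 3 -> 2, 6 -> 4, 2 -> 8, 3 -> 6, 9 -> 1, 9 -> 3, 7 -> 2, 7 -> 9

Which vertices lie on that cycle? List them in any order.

2, 3, 9

DFS with gray/black marking from 9:
9 gray
  5 gray
  5 black
  10 gray
  10 black
  3 gray
    4 gray
    4 black
    2 gray
      8 gray
        8→5: 5 black — skip
        8→10: 10 black — skip
      8 black
      2→9: 9 is gray → back edge
Back edge closes the cycle 9 → 3 → 2 → 9; its vertices are {2, 3, 9}.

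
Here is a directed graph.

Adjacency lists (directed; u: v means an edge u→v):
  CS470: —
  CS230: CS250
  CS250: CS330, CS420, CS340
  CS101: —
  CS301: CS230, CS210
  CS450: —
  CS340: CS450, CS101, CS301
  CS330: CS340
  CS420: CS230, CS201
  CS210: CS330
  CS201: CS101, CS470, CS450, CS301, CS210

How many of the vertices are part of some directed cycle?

8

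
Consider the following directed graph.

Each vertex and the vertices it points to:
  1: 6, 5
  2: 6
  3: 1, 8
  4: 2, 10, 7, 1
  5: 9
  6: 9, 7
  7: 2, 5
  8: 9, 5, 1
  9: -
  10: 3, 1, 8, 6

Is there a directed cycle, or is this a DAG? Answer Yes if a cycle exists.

DFS with white/gray/black marking, starting from 6:
6 gray
  9 gray
  9 black
  7 gray
    2 gray
      2→6: 6 is gray → back edge
Back edge found, so a cycle exists: 6 → 7 → 2 → 6.

Yes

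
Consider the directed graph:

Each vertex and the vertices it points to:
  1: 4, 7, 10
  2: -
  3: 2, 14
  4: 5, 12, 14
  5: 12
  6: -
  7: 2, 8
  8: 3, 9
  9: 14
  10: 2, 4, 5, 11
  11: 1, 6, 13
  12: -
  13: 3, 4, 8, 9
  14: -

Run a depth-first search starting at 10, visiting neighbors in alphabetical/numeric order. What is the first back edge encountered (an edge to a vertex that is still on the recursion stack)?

DFS from 10 (visiting neighbors in alphabetical/numeric order); mark gray on enter, black on exit:
10 gray
  2 gray
  2 black
  4 gray
    5 gray
      12 gray
      12 black
    5 black
    4→12: 12 black — skip
    14 gray
    14 black
  4 black
  10→5: 5 black — skip
  11 gray
    1 gray
      1→4: 4 black — skip
      7 gray
        7→2: 2 black — skip
        8 gray
          3 gray
            3→2: 2 black — skip
            3→14: 14 black — skip
          3 black
          9 gray
            9→14: 14 black — skip
          9 black
        8 black
      7 black
      1→10: 10 is gray → back edge
First back edge: 1 → 10.

1→10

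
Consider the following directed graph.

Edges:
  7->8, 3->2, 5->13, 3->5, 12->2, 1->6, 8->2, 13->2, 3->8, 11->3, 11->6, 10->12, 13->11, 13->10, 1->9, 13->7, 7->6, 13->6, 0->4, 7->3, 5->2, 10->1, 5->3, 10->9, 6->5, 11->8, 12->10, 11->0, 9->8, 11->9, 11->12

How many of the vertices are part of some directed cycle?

9

A vertex is on a directed cycle iff it belongs to a strongly connected component of size ≥ 2 (or has a self-loop).
The vertices on cycles are {1, 3, 5, 6, 7, 10, 11, 12, 13} — 9 in total.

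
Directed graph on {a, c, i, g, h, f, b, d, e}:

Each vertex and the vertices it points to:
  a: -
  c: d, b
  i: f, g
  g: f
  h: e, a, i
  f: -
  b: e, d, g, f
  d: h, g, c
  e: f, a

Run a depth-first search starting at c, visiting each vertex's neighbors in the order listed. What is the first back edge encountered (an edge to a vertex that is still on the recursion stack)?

d->c

DFS from c (visiting each vertex's neighbors in the order listed); mark gray on enter, black on exit:
c gray
  d gray
    h gray
      e gray
        f gray
        f black
        a gray
        a black
      e black
      h→a: a black — skip
      i gray
        i→f: f black — skip
        g gray
          g→f: f black — skip
        g black
      i black
    h black
    d→g: g black — skip
    d→c: c is gray → back edge
First back edge: d → c.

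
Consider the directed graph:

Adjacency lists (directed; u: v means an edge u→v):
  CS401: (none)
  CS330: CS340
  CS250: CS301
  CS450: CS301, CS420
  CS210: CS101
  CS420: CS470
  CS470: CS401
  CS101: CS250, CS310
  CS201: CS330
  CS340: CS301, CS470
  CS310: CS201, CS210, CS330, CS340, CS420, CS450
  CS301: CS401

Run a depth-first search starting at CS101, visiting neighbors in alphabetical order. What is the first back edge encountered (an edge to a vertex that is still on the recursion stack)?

DFS from CS101 (visiting neighbors in alphabetical order); mark gray on enter, black on exit:
CS101 gray
  CS250 gray
    CS301 gray
      CS401 gray
      CS401 black
    CS301 black
  CS250 black
  CS310 gray
    CS201 gray
      CS330 gray
        CS340 gray
          CS340→CS301: CS301 black — skip
          CS470 gray
            CS470→CS401: CS401 black — skip
          CS470 black
        CS340 black
      CS330 black
    CS201 black
    CS210 gray
      CS210→CS101: CS101 is gray → back edge
First back edge: CS210 → CS101.

CS210→CS101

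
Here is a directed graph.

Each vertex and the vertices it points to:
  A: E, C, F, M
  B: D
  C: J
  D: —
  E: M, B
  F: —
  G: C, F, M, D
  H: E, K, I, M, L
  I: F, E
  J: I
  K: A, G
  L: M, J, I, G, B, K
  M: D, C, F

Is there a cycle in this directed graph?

DFS with white/gray/black marking, starting from L:
L gray
  M gray
    D gray
    D black
    C gray
      J gray
        I gray
          F gray
          F black
          E gray
            E→M: M is gray → back edge
Back edge found, so a cycle exists: M → C → J → I → E → M.

Yes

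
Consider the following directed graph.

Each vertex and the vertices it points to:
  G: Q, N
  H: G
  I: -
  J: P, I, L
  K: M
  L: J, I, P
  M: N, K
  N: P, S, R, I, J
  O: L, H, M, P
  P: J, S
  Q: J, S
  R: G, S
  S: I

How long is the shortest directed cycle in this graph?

2

For each vertex v, BFS finds the shortest path from v back to v.
The shortest such closed walk is M → K → M, length 2.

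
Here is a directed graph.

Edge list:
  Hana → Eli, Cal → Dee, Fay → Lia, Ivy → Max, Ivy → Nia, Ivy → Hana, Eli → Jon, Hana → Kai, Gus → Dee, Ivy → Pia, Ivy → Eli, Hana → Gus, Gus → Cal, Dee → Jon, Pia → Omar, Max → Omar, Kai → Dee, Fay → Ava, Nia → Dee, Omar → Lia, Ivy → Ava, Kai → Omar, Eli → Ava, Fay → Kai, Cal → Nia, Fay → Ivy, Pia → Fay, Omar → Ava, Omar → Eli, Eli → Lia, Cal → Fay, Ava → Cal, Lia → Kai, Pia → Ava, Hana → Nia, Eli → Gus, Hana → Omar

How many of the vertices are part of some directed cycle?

12

A vertex is on a directed cycle iff it belongs to a strongly connected component of size ≥ 2 (or has a self-loop).
The vertices on cycles are {Ava, Cal, Eli, Fay, Gus, Ivy, Kai, Lia, Max, Pia, Hana, Omar} — 12 in total.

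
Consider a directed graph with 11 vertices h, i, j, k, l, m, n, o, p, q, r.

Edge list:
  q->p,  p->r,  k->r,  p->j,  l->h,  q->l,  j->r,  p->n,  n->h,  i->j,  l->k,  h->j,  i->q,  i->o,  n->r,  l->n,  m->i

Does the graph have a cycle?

No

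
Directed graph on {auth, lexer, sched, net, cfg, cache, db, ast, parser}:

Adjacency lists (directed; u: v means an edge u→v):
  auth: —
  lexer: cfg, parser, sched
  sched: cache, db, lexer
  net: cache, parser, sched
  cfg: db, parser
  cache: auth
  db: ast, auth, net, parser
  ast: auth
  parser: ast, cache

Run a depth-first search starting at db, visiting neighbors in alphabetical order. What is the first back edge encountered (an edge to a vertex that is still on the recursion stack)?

sched->db

DFS from db (visiting neighbors in alphabetical order); mark gray on enter, black on exit:
db gray
  ast gray
    auth gray
    auth black
  ast black
  db→auth: auth black — skip
  net gray
    cache gray
      cache→auth: auth black — skip
    cache black
    parser gray
      parser→ast: ast black — skip
      parser→cache: cache black — skip
    parser black
    sched gray
      sched→cache: cache black — skip
      sched→db: db is gray → back edge
First back edge: sched → db.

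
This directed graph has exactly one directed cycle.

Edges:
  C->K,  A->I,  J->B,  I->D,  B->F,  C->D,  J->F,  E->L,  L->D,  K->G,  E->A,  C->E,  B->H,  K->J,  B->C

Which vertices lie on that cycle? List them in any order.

B, C, J, K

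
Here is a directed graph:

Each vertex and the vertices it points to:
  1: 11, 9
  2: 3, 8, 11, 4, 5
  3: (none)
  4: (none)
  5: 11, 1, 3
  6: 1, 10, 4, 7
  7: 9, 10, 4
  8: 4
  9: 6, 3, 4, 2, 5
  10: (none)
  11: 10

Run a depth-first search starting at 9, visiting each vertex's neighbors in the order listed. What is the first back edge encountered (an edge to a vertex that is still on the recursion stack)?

1→9

DFS from 9 (visiting each vertex's neighbors in the order listed); mark gray on enter, black on exit:
9 gray
  6 gray
    1 gray
      11 gray
        10 gray
        10 black
      11 black
      1→9: 9 is gray → back edge
First back edge: 1 → 9.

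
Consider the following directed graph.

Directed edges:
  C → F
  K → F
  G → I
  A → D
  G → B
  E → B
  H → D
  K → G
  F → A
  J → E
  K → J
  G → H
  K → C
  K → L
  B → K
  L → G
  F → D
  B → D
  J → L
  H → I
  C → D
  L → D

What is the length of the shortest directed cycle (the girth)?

3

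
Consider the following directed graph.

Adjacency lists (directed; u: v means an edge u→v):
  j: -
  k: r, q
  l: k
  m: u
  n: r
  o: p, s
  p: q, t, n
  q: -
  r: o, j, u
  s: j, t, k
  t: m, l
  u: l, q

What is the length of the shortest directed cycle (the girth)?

For each vertex v, BFS finds the shortest path from v back to v.
The shortest such closed walk is o → p → n → r → o, length 4.

4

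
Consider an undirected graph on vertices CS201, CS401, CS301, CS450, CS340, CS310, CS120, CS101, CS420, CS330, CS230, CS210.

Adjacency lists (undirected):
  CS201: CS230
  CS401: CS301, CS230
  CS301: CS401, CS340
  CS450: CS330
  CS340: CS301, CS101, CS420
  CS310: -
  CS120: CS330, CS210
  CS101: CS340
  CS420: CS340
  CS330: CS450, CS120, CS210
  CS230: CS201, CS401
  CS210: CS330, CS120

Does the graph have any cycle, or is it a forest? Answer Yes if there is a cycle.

DFS, tracking each vertex's parent; an edge to a visited non-parent vertex closes a cycle.
Start from CS340:
visit CS340 (parent –)
  visit CS301 (parent CS340)
    visit CS401 (parent CS301)
      CS401–CS301: parent, skip
      visit CS230 (parent CS401)
        visit CS201 (parent CS230)
          CS201–CS230: parent, skip
        CS230–CS401: parent, skip
    CS301–CS340: parent, skip
  visit CS101 (parent CS340)
    CS101–CS340: parent, skip
  visit CS420 (parent CS340)
    CS420–CS340: parent, skip
visit CS450 (parent –)
  visit CS330 (parent CS450)
    CS330–CS450: parent, skip
    visit CS120 (parent CS330)
      CS120–CS330: parent, skip
      visit CS210 (parent CS120)
        CS210–CS330: CS330 visited and ≠ parent → cycle
Cycle: CS330 – CS120 – CS210 – CS330.

Yes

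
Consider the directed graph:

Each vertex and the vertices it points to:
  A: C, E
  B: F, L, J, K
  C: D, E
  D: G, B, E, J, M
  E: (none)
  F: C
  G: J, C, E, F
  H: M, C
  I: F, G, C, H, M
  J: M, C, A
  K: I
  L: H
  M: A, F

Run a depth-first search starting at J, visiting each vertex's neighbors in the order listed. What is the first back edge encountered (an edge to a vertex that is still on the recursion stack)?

G→J

DFS from J (visiting each vertex's neighbors in the order listed); mark gray on enter, black on exit:
J gray
  M gray
    A gray
      C gray
        D gray
          G gray
            G→J: J is gray → back edge
First back edge: G → J.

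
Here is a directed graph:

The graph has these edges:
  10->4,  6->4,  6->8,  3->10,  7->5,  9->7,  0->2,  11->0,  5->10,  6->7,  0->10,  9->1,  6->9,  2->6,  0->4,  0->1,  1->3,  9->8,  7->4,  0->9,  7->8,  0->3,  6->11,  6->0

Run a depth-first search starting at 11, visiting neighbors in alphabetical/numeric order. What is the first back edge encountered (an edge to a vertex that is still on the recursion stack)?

DFS from 11 (visiting neighbors in alphabetical/numeric order); mark gray on enter, black on exit:
11 gray
  0 gray
    1 gray
      3 gray
        10 gray
          4 gray
          4 black
        10 black
      3 black
    1 black
    2 gray
      6 gray
        6→0: 0 is gray → back edge
First back edge: 6 → 0.

6→0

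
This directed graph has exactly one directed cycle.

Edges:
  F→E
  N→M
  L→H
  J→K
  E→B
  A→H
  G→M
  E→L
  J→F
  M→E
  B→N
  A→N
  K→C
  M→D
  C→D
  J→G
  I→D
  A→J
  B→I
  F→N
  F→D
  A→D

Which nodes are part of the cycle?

B, E, M, N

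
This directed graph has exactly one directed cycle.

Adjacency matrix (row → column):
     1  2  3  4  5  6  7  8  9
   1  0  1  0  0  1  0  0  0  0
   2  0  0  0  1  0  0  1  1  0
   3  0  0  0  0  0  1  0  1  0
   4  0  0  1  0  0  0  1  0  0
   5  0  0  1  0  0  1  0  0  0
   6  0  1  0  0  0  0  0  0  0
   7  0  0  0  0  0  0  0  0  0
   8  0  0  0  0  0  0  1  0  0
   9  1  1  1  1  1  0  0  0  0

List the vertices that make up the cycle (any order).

DFS with gray/black marking from 2:
2 gray
  7 gray
  7 black
  8 gray
    8→7: 7 black — skip
  8 black
  4 gray
    4→7: 7 black — skip
    3 gray
      6 gray
        6→2: 2 is gray → back edge
Back edge closes the cycle 2 → 4 → 3 → 6 → 2; its vertices are {2, 3, 4, 6}.

2, 3, 4, 6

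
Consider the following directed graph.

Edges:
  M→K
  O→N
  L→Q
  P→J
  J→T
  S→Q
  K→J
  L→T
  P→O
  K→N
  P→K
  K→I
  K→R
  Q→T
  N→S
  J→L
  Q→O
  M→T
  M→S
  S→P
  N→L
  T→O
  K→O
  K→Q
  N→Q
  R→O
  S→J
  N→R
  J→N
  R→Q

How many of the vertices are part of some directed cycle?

A vertex is on a directed cycle iff it belongs to a strongly connected component of size ≥ 2 (or has a self-loop).
The vertices on cycles are {J, K, L, N, O, P, Q, R, S, T} — 10 in total.

10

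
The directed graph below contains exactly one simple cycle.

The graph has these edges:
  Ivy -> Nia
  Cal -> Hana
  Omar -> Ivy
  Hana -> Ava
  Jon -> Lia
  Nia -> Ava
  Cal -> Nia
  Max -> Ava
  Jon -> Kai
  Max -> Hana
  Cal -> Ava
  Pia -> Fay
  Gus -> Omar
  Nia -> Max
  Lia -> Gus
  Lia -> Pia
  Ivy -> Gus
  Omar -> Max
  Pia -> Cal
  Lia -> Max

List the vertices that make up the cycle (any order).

Gus, Ivy, Omar

DFS with gray/black marking from Gus:
Gus gray
  Omar gray
    Ivy gray
      Nia gray
        Max gray
          Hana gray
            Ava gray
            Ava black
          Hana black
          Max→Ava: Ava black — skip
        Max black
        Nia→Ava: Ava black — skip
      Nia black
      Ivy→Gus: Gus is gray → back edge
Back edge closes the cycle Gus → Omar → Ivy → Gus; its vertices are {Gus, Ivy, Omar}.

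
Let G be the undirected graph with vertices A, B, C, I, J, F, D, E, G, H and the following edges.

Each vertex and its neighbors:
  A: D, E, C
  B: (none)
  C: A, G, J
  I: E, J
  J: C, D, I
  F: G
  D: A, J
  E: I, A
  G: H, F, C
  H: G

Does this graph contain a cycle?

DFS, tracking each vertex's parent; an edge to a visited non-parent vertex closes a cycle.
Start from B:
visit B (parent –)
visit A (parent –)
  visit D (parent A)
    D–A: parent, skip
    visit J (parent D)
      visit C (parent J)
        C–A: A visited and ≠ parent → cycle
Cycle: A – D – J – C – A.

Yes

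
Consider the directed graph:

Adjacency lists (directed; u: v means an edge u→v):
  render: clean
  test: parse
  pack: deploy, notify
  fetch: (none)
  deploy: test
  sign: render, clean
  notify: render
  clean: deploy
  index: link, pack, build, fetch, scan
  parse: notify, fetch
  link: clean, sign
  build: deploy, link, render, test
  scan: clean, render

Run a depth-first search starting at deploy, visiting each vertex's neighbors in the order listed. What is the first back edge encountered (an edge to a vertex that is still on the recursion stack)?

clean->deploy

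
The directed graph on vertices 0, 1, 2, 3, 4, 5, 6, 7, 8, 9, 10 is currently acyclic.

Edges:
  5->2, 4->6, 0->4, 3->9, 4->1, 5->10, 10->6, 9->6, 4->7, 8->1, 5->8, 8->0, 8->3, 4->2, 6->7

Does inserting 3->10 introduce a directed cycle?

No

Adding 3→10 creates a cycle iff 10 can already reach 3.
Explore from 10: no path reaches 3. The graph stays acyclic.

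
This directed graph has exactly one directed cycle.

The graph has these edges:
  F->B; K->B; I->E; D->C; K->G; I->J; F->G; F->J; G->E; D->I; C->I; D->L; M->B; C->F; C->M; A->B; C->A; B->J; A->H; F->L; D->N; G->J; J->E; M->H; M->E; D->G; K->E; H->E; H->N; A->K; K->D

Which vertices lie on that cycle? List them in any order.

DFS with gray/black marking from D:
D gray
  I gray
    E gray
    E black
    J gray
      J→E: E black — skip
    J black
  I black
  C gray
    M gray
      B gray
        B→J: J black — skip
      B black
      H gray
        H→E: E black — skip
        N gray
        N black
      H black
      M→E: E black — skip
    M black
    A gray
      A→H: H black — skip
      A→B: B black — skip
      K gray
        G gray
          G→J: J black — skip
          G→E: E black — skip
        G black
        K→D: D is gray → back edge
Back edge closes the cycle D → C → A → K → D; its vertices are {A, C, D, K}.

A, C, D, K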